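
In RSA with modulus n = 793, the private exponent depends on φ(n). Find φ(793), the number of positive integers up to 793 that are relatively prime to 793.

720

Factor: 793 = 13 · 61.
φ(793) = (13−1) · (61−1) = 12 · 60 = 720.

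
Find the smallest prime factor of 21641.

21641 is odd.
Digit sum 14, not divisible by 3.
Ends in 1: not divisible by 5.
7: 21641 = 7·3091 + 4
11: 21641 = 11·1967 + 4
13: 21641 = 13·1664 + 9
17: 21641 = 17·1273

17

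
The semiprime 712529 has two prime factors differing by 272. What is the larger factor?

991

Since p = q + 272, we have 712529 = q(q + 272), so q² + 272q − 712529 = 0.
Discriminant: 272² + 4·712529 = 73984 + 2850116 = 2924100; √2924100 = 1710.
q = (−272 + 1710)/2 = 719, and p = q + 272 = 991.
Check: 719 · 991 = 712529.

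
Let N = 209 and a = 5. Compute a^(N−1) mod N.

81

5^1 ≡ 5 (mod 209)
5^2 ≡ 5^2 = 25 ≡ 25 (mod 209)
5^4 ≡ 25^2 = 625 ≡ 207 (mod 209)
5^8 ≡ 207^2 = 42849 ≡ 4 (mod 209)
5^16 ≡ 4^2 = 16 ≡ 16 (mod 209)
5^32 ≡ 16^2 = 256 ≡ 47 (mod 209)
5^64 ≡ 47^2 = 2209 ≡ 119 (mod 209)
5^128 ≡ 119^2 = 14161 ≡ 158 (mod 209)
208 = 128 + 64 + 16 in binary powers of 2.
So 5^208 ≡ 158 · 119 · 16 ≡ 81 (mod 209).
Since 81 ≠ 1, base 5 is a Fermat witness: 209 is composite.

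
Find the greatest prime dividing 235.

235 = 5 · 47
47 is prime.
So 235 = 5 · 47; the largest prime factor is 47.

47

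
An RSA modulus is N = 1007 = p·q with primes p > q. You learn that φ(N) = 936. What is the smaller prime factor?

φ(n) = (p−1)(q−1) = n − (p+q) + 1, so p + q = 1007 − 936 + 1 = 72.
p and q are the roots of t² − 72t + 1007 = 0.
Discriminant: 72² − 4·1007 = 5184 − 4028 = 1156; √1156 = 34.
q = (72 − 34)/2 = 19, p = (72 + 34)/2 = 53.
Check: 19 · 53 = 1007.

19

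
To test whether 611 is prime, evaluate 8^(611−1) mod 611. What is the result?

8^1 ≡ 8 (mod 611)
8^2 ≡ 8^2 = 64 ≡ 64 (mod 611)
8^4 ≡ 64^2 = 4096 ≡ 430 (mod 611)
8^8 ≡ 430^2 = 184900 ≡ 378 (mod 611)
8^16 ≡ 378^2 = 142884 ≡ 521 (mod 611)
8^32 ≡ 521^2 = 271441 ≡ 157 (mod 611)
8^64 ≡ 157^2 = 24649 ≡ 209 (mod 611)
8^128 ≡ 209^2 = 43681 ≡ 300 (mod 611)
8^256 ≡ 300^2 = 90000 ≡ 183 (mod 611)
8^512 ≡ 183^2 = 33489 ≡ 495 (mod 611)
610 = 512 + 64 + 32 + 2 in binary powers of 2.
So 8^610 ≡ 495 · 209 · 157 · 64 ≡ 155 (mod 611).
Since 155 ≠ 1, base 8 is a Fermat witness: 611 is composite.

155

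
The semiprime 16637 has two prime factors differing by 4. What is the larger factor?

Since p = q + 4, we have 16637 = q(q + 4), so q² + 4q − 16637 = 0.
Discriminant: 4² + 4·16637 = 16 + 66548 = 66564; √66564 = 258.
q = (−4 + 258)/2 = 127, and p = q + 4 = 131.
Check: 127 · 131 = 16637.

131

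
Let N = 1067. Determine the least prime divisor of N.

1067 is odd.
Digit sum 14, not divisible by 3.
Ends in 7: not divisible by 5.
7: 1067 = 7·152 + 3
11: 1067 = 11·97

11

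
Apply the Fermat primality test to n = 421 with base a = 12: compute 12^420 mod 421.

1

12^1 ≡ 12 (mod 421)
12^2 ≡ 12^2 = 144 ≡ 144 (mod 421)
12^4 ≡ 144^2 = 20736 ≡ 107 (mod 421)
12^8 ≡ 107^2 = 11449 ≡ 82 (mod 421)
12^16 ≡ 82^2 = 6724 ≡ 409 (mod 421)
12^32 ≡ 409^2 = 167281 ≡ 144 (mod 421)
12^64 ≡ 144^2 = 20736 ≡ 107 (mod 421)
12^128 ≡ 107^2 = 11449 ≡ 82 (mod 421)
12^256 ≡ 82^2 = 6724 ≡ 409 (mod 421)
420 = 256 + 128 + 32 + 4 in binary powers of 2.
So 12^420 ≡ 409 · 82 · 144 · 107 ≡ 1 (mod 421).
Since the result is 1, base 12 gives no evidence that 421 is composite.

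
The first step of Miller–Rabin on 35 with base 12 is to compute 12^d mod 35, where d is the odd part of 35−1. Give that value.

17

35 − 1 = 34 = 2^1 · 17, so d = 17.
12^1 ≡ 12 (mod 35)
12^2 ≡ 12^2 = 144 ≡ 4 (mod 35)
12^4 ≡ 4^2 = 16 ≡ 16 (mod 35)
12^8 ≡ 16^2 = 256 ≡ 11 (mod 35)
12^16 ≡ 11^2 = 121 ≡ 16 (mod 35)
17 = 16 + 1 in binary powers of 2.
So 12^17 ≡ 16 · 12 ≡ 17 (mod 35).
Squaring chain: 17; never reaches −1, so base 12 is a Miller–Rabin witness that 35 is composite.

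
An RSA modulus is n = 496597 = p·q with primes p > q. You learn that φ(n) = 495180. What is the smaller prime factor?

φ(n) = (p−1)(q−1) = n − (p+q) + 1, so p + q = 496597 − 495180 + 1 = 1418.
p and q are the roots of t² − 1418t + 496597 = 0.
Discriminant: 1418² − 4·496597 = 2010724 − 1986388 = 24336; √24336 = 156.
q = (1418 − 156)/2 = 631, p = (1418 + 156)/2 = 787.
Check: 631 · 787 = 496597.

631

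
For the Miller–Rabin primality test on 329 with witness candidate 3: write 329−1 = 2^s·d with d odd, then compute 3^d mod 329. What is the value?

194

329 − 1 = 328 = 2^3 · 41, so d = 41.
3^1 ≡ 3 (mod 329)
3^2 ≡ 3^2 = 9 ≡ 9 (mod 329)
3^4 ≡ 9^2 = 81 ≡ 81 (mod 329)
3^8 ≡ 81^2 = 6561 ≡ 310 (mod 329)
3^16 ≡ 310^2 = 96100 ≡ 32 (mod 329)
3^32 ≡ 32^2 = 1024 ≡ 37 (mod 329)
41 = 32 + 8 + 1 in binary powers of 2.
So 3^41 ≡ 37 · 310 · 3 ≡ 194 (mod 329).
Squaring chain: 194 → 130 → 121; never reaches −1, so base 3 is a Miller–Rabin witness that 329 is composite.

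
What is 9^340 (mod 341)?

67

9^1 ≡ 9 (mod 341)
9^2 ≡ 9^2 = 81 ≡ 81 (mod 341)
9^4 ≡ 81^2 = 6561 ≡ 82 (mod 341)
9^8 ≡ 82^2 = 6724 ≡ 245 (mod 341)
9^16 ≡ 245^2 = 60025 ≡ 9 (mod 341)
9^32 ≡ 9^2 = 81 ≡ 81 (mod 341)
9^64 ≡ 81^2 = 6561 ≡ 82 (mod 341)
9^128 ≡ 82^2 = 6724 ≡ 245 (mod 341)
9^256 ≡ 245^2 = 60025 ≡ 9 (mod 341)
340 = 256 + 64 + 16 + 4 in binary powers of 2.
So 9^340 ≡ 9 · 82 · 9 · 82 ≡ 67 (mod 341).
Since 67 ≠ 1, base 9 is a Fermat witness: 341 is composite.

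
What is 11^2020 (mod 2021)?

11^1 ≡ 11 (mod 2021)
11^2 ≡ 11^2 = 121 ≡ 121 (mod 2021)
11^4 ≡ 121^2 = 14641 ≡ 494 (mod 2021)
11^8 ≡ 494^2 = 244036 ≡ 1516 (mod 2021)
11^16 ≡ 1516^2 = 2298256 ≡ 379 (mod 2021)
11^32 ≡ 379^2 = 143641 ≡ 150 (mod 2021)
11^64 ≡ 150^2 = 22500 ≡ 269 (mod 2021)
11^128 ≡ 269^2 = 72361 ≡ 1626 (mod 2021)
11^256 ≡ 1626^2 = 2643876 ≡ 408 (mod 2021)
11^512 ≡ 408^2 = 166464 ≡ 742 (mod 2021)
11^1024 ≡ 742^2 = 550564 ≡ 852 (mod 2021)
2020 = 1024 + 512 + 256 + 128 + 64 + 32 + 4 in binary powers of 2.
So 11^2020 ≡ 852 · 742 · 408 · 1626 · 269 · 150 · 494 ≡ 1741 (mod 2021).
Since 1741 ≠ 1, base 11 is a Fermat witness: 2021 is composite.

1741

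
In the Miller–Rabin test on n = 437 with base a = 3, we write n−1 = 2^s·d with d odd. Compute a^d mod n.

307

437 − 1 = 436 = 2^2 · 109, so d = 109.
3^1 ≡ 3 (mod 437)
3^2 ≡ 3^2 = 9 ≡ 9 (mod 437)
3^4 ≡ 9^2 = 81 ≡ 81 (mod 437)
3^8 ≡ 81^2 = 6561 ≡ 6 (mod 437)
3^16 ≡ 6^2 = 36 ≡ 36 (mod 437)
3^32 ≡ 36^2 = 1296 ≡ 422 (mod 437)
3^64 ≡ 422^2 = 178084 ≡ 225 (mod 437)
109 = 64 + 32 + 8 + 4 + 1 in binary powers of 2.
So 3^109 ≡ 225 · 422 · 6 · 81 · 3 ≡ 307 (mod 437).
Squaring chain: 307 → 294; never reaches −1, so base 3 is a Miller–Rabin witness that 437 is composite.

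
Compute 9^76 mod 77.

9^1 ≡ 9 (mod 77)
9^2 ≡ 9^2 = 81 ≡ 4 (mod 77)
9^4 ≡ 4^2 = 16 ≡ 16 (mod 77)
9^8 ≡ 16^2 = 256 ≡ 25 (mod 77)
9^16 ≡ 25^2 = 625 ≡ 9 (mod 77)
9^32 ≡ 9^2 = 81 ≡ 4 (mod 77)
9^64 ≡ 4^2 = 16 ≡ 16 (mod 77)
76 = 64 + 8 + 4 in binary powers of 2.
So 9^76 ≡ 16 · 25 · 16 ≡ 9 (mod 77).
Since 9 ≠ 1, base 9 is a Fermat witness: 77 is composite.

9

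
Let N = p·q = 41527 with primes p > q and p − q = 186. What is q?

131

Since p = q + 186, we have 41527 = q(q + 186), so q² + 186q − 41527 = 0.
Discriminant: 186² + 4·41527 = 34596 + 166108 = 200704; √200704 = 448.
q = (−186 + 448)/2 = 131, and p = q + 186 = 317.
Check: 131 · 317 = 41527.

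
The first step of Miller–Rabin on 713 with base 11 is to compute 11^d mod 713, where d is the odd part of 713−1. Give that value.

713 − 1 = 712 = 2^3 · 89, so d = 89.
11^1 ≡ 11 (mod 713)
11^2 ≡ 11^2 = 121 ≡ 121 (mod 713)
11^4 ≡ 121^2 = 14641 ≡ 381 (mod 713)
11^8 ≡ 381^2 = 145161 ≡ 422 (mod 713)
11^16 ≡ 422^2 = 178084 ≡ 547 (mod 713)
11^32 ≡ 547^2 = 299209 ≡ 462 (mod 713)
11^64 ≡ 462^2 = 213444 ≡ 257 (mod 713)
89 = 64 + 16 + 8 + 1 in binary powers of 2.
So 11^89 ≡ 257 · 547 · 422 · 11 ≡ 172 (mod 713).
Squaring chain: 172 → 351 → 565; never reaches −1, so base 11 is a Miller–Rabin witness that 713 is composite.

172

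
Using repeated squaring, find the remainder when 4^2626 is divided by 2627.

4^1 ≡ 4 (mod 2627)
4^2 ≡ 4^2 = 16 ≡ 16 (mod 2627)
4^4 ≡ 16^2 = 256 ≡ 256 (mod 2627)
4^8 ≡ 256^2 = 65536 ≡ 2488 (mod 2627)
4^16 ≡ 2488^2 = 6190144 ≡ 932 (mod 2627)
4^32 ≡ 932^2 = 868624 ≡ 1714 (mod 2627)
4^64 ≡ 1714^2 = 2937796 ≡ 810 (mod 2627)
4^128 ≡ 810^2 = 656100 ≡ 1977 (mod 2627)
4^256 ≡ 1977^2 = 3908529 ≡ 2180 (mod 2627)
4^512 ≡ 2180^2 = 4752400 ≡ 157 (mod 2627)
4^1024 ≡ 157^2 = 24649 ≡ 1006 (mod 2627)
4^2048 ≡ 1006^2 = 1012036 ≡ 641 (mod 2627)
2626 = 2048 + 512 + 64 + 2 in binary powers of 2.
So 4^2626 ≡ 641 · 157 · 810 · 16 ≡ 2560 (mod 2627).
Since 2560 ≠ 1, base 4 is a Fermat witness: 2627 is composite.

2560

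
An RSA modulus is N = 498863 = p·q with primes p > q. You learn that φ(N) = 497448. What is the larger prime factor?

757

φ(n) = (p−1)(q−1) = n − (p+q) + 1, so p + q = 498863 − 497448 + 1 = 1416.
p and q are the roots of t² − 1416t + 498863 = 0.
Discriminant: 1416² − 4·498863 = 2005056 − 1995452 = 9604; √9604 = 98.
q = (1416 − 98)/2 = 659, p = (1416 + 98)/2 = 757.
Check: 659 · 757 = 498863.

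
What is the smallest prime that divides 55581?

55581 is odd.
Digit sum 24, divisible by 3.

3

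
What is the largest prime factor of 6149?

6149 = 11 · 559
559 = 13 · 43
43 is prime.
So 6149 = 11 · 13 · 43; the largest prime factor is 43.

43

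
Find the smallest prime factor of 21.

21 is odd.
Digit sum 3, divisible by 3.

3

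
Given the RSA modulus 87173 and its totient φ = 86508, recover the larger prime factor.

487

φ(n) = (p−1)(q−1) = n − (p+q) + 1, so p + q = 87173 − 86508 + 1 = 666.
p and q are the roots of t² − 666t + 87173 = 0.
Discriminant: 666² − 4·87173 = 443556 − 348692 = 94864; √94864 = 308.
q = (666 − 308)/2 = 179, p = (666 + 308)/2 = 487.
Check: 179 · 487 = 87173.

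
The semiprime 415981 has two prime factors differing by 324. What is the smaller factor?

503

Since p = q + 324, we have 415981 = q(q + 324), so q² + 324q − 415981 = 0.
Discriminant: 324² + 4·415981 = 104976 + 1663924 = 1768900; √1768900 = 1330.
q = (−324 + 1330)/2 = 503, and p = q + 324 = 827.
Check: 503 · 827 = 415981.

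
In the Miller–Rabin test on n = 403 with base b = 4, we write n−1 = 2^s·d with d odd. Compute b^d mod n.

403 − 1 = 402 = 2^1 · 201, so d = 201.
4^1 ≡ 4 (mod 403)
4^2 ≡ 4^2 = 16 ≡ 16 (mod 403)
4^4 ≡ 16^2 = 256 ≡ 256 (mod 403)
4^8 ≡ 256^2 = 65536 ≡ 250 (mod 403)
4^16 ≡ 250^2 = 62500 ≡ 35 (mod 403)
4^32 ≡ 35^2 = 1225 ≡ 16 (mod 403)
4^64 ≡ 16^2 = 256 ≡ 256 (mod 403)
4^128 ≡ 256^2 = 65536 ≡ 250 (mod 403)
201 = 128 + 64 + 8 + 1 in binary powers of 2.
So 4^201 ≡ 250 · 256 · 250 · 4 ≡ 376 (mod 403).
Squaring chain: 376; never reaches −1, so base 4 is a Miller–Rabin witness that 403 is composite.

376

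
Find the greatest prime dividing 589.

31

589 = 19 · 31
31 is prime.
So 589 = 19 · 31; the largest prime factor is 31.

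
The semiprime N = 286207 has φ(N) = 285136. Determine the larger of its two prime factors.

φ(n) = (p−1)(q−1) = n − (p+q) + 1, so p + q = 286207 − 285136 + 1 = 1072.
p and q are the roots of t² − 1072t + 286207 = 0.
Discriminant: 1072² − 4·286207 = 1149184 − 1144828 = 4356; √4356 = 66.
q = (1072 − 66)/2 = 503, p = (1072 + 66)/2 = 569.
Check: 503 · 569 = 286207.

569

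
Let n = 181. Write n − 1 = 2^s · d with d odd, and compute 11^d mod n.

181 − 1 = 180 = 2^2 · 45, so d = 45.
11^1 ≡ 11 (mod 181)
11^2 ≡ 11^2 = 121 ≡ 121 (mod 181)
11^4 ≡ 121^2 = 14641 ≡ 161 (mod 181)
11^8 ≡ 161^2 = 25921 ≡ 38 (mod 181)
11^16 ≡ 38^2 = 1444 ≡ 177 (mod 181)
11^32 ≡ 177^2 = 31329 ≡ 16 (mod 181)
45 = 32 + 8 + 4 + 1 in binary powers of 2.
So 11^45 ≡ 16 · 38 · 161 · 11 ≡ 180 (mod 181).
Since 11^d ≡ 180 (mod 181), base 11 does not prove 181 composite.

180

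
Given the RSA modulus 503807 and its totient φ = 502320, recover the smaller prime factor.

521

φ(n) = (p−1)(q−1) = n − (p+q) + 1, so p + q = 503807 − 502320 + 1 = 1488.
p and q are the roots of t² − 1488t + 503807 = 0.
Discriminant: 1488² − 4·503807 = 2214144 − 2015228 = 198916; √198916 = 446.
q = (1488 − 446)/2 = 521, p = (1488 + 446)/2 = 967.
Check: 521 · 967 = 503807.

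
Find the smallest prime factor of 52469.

71

52469 is odd.
Digit sum 26, not divisible by 3.
Ends in 9: not divisible by 5.
7: 52469 = 7·7495 + 4
11: 52469 = 11·4769 + 10
13: 52469 = 13·4036 + 1
17: 52469 = 17·3086 + 7
19: 52469 = 19·2761 + 10
23: 52469 = 23·2281 + 6
29: 52469 = 29·1809 + 8
31: 52469 = 31·1692 + 17
37: 52469 = 37·1418 + 3
41: 52469 = 41·1279 + 30
43: 52469 = 43·1220 + 9
47: 52469 = 47·1116 + 17
53: 52469 = 53·989 + 52
59: 52469 = 59·889 + 18
61: 52469 = 61·860 + 9
67: 52469 = 67·783 + 8
71: 52469 = 71·739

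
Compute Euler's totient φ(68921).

Factor: 68921 = 41^3.
φ(68921) = 41^2·(41−1) = 67240.

67240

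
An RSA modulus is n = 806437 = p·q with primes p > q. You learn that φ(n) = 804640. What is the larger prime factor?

φ(n) = (p−1)(q−1) = n − (p+q) + 1, so p + q = 806437 − 804640 + 1 = 1798.
p and q are the roots of t² − 1798t + 806437 = 0.
Discriminant: 1798² − 4·806437 = 3232804 − 3225748 = 7056; √7056 = 84.
q = (1798 − 84)/2 = 857, p = (1798 + 84)/2 = 941.
Check: 857 · 941 = 806437.

941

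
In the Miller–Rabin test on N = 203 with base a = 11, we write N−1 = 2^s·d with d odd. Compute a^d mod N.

177

203 − 1 = 202 = 2^1 · 101, so d = 101.
11^1 ≡ 11 (mod 203)
11^2 ≡ 11^2 = 121 ≡ 121 (mod 203)
11^4 ≡ 121^2 = 14641 ≡ 25 (mod 203)
11^8 ≡ 25^2 = 625 ≡ 16 (mod 203)
11^16 ≡ 16^2 = 256 ≡ 53 (mod 203)
11^32 ≡ 53^2 = 2809 ≡ 170 (mod 203)
11^64 ≡ 170^2 = 28900 ≡ 74 (mod 203)
101 = 64 + 32 + 4 + 1 in binary powers of 2.
So 11^101 ≡ 74 · 170 · 25 · 11 ≡ 177 (mod 203).
Squaring chain: 177; never reaches −1, so base 11 is a Miller–Rabin witness that 203 is composite.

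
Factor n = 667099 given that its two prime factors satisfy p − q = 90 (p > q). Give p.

Since p = q + 90, we have 667099 = q(q + 90), so q² + 90q − 667099 = 0.
Discriminant: 90² + 4·667099 = 8100 + 2668396 = 2676496; √2676496 = 1636.
q = (−90 + 1636)/2 = 773, and p = q + 90 = 863.
Check: 773 · 863 = 667099.

863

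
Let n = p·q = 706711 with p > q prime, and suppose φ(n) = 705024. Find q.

φ(n) = (p−1)(q−1) = n − (p+q) + 1, so p + q = 706711 − 705024 + 1 = 1688.
p and q are the roots of t² − 1688t + 706711 = 0.
Discriminant: 1688² − 4·706711 = 2849344 − 2826844 = 22500; √22500 = 150.
q = (1688 − 150)/2 = 769, p = (1688 + 150)/2 = 919.
Check: 769 · 919 = 706711.

769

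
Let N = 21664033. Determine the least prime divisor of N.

59

21664033 is odd.
Digit sum 25, not divisible by 3.
Ends in 3: not divisible by 5.
7: 21664033 = 7·3094861 + 6
11: 21664033 = 11·1969457 + 6
13: 21664033 = 13·1666464 + 1
17: 21664033 = 17·1274354 + 15
19: 21664033 = 19·1140212 + 5
23: 21664033 = 23·941914 + 11
29: 21664033 = 29·747035 + 18
31: 21664033 = 31·698839 + 24
37: 21664033 = 37·585514 + 15
41: 21664033 = 41·528391 + 2
43: 21664033 = 43·503814 + 31
47: 21664033 = 47·460936 + 41
53: 21664033 = 53·408755 + 18
59: 21664033 = 59·367187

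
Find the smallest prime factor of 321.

3

321 is odd.
Digit sum 6, divisible by 3.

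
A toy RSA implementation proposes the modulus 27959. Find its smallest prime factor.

73

27959 is odd.
Digit sum 32, not divisible by 3.
Ends in 9: not divisible by 5.
7: 27959 = 7·3994 + 1
11: 27959 = 11·2541 + 8
13: 27959 = 13·2150 + 9
17: 27959 = 17·1644 + 11
19: 27959 = 19·1471 + 10
23: 27959 = 23·1215 + 14
29: 27959 = 29·964 + 3
31: 27959 = 31·901 + 28
37: 27959 = 37·755 + 24
41: 27959 = 41·681 + 38
43: 27959 = 43·650 + 9
47: 27959 = 47·594 + 41
53: 27959 = 53·527 + 28
59: 27959 = 59·473 + 52
61: 27959 = 61·458 + 21
67: 27959 = 67·417 + 20
71: 27959 = 71·393 + 56
73: 27959 = 73·383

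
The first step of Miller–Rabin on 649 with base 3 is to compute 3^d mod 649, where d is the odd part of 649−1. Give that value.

399

649 − 1 = 648 = 2^3 · 81, so d = 81.
3^1 ≡ 3 (mod 649)
3^2 ≡ 3^2 = 9 ≡ 9 (mod 649)
3^4 ≡ 9^2 = 81 ≡ 81 (mod 649)
3^8 ≡ 81^2 = 6561 ≡ 71 (mod 649)
3^16 ≡ 71^2 = 5041 ≡ 498 (mod 649)
3^32 ≡ 498^2 = 248004 ≡ 86 (mod 649)
3^64 ≡ 86^2 = 7396 ≡ 257 (mod 649)
81 = 64 + 16 + 1 in binary powers of 2.
So 3^81 ≡ 257 · 498 · 3 ≡ 399 (mod 649).
Squaring chain: 399 → 196 → 125; never reaches −1, so base 3 is a Miller–Rabin witness that 649 is composite.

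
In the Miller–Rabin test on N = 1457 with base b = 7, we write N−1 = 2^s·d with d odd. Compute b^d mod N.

1061

1457 − 1 = 1456 = 2^4 · 91, so d = 91.
7^1 ≡ 7 (mod 1457)
7^2 ≡ 7^2 = 49 ≡ 49 (mod 1457)
7^4 ≡ 49^2 = 2401 ≡ 944 (mod 1457)
7^8 ≡ 944^2 = 891136 ≡ 909 (mod 1457)
7^16 ≡ 909^2 = 826281 ≡ 162 (mod 1457)
7^32 ≡ 162^2 = 26244 ≡ 18 (mod 1457)
7^64 ≡ 18^2 = 324 ≡ 324 (mod 1457)
91 = 64 + 16 + 8 + 2 + 1 in binary powers of 2.
So 7^91 ≡ 324 · 162 · 909 · 49 · 7 ≡ 1061 (mod 1457).
Squaring chain: 1061 → 917 → 200 → 661; never reaches −1, so base 7 is a Miller–Rabin witness that 1457 is composite.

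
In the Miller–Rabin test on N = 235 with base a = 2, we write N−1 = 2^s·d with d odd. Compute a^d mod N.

235 − 1 = 234 = 2^1 · 117, so d = 117.
2^1 ≡ 2 (mod 235)
2^2 ≡ 2^2 = 4 ≡ 4 (mod 235)
2^4 ≡ 4^2 = 16 ≡ 16 (mod 235)
2^8 ≡ 16^2 = 256 ≡ 21 (mod 235)
2^16 ≡ 21^2 = 441 ≡ 206 (mod 235)
2^32 ≡ 206^2 = 42436 ≡ 136 (mod 235)
2^64 ≡ 136^2 = 18496 ≡ 166 (mod 235)
117 = 64 + 32 + 16 + 4 + 1 in binary powers of 2.
So 2^117 ≡ 166 · 136 · 206 · 16 · 2 ≡ 192 (mod 235).
Squaring chain: 192; never reaches −1, so base 2 is a Miller–Rabin witness that 235 is composite.

192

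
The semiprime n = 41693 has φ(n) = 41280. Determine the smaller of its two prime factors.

φ(n) = (p−1)(q−1) = n − (p+q) + 1, so p + q = 41693 − 41280 + 1 = 414.
p and q are the roots of t² − 414t + 41693 = 0.
Discriminant: 414² − 4·41693 = 171396 − 166772 = 4624; √4624 = 68.
q = (414 − 68)/2 = 173, p = (414 + 68)/2 = 241.
Check: 173 · 241 = 41693.

173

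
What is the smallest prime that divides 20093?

20093 is odd.
Digit sum 14, not divisible by 3.
Ends in 3: not divisible by 5.
7: 20093 = 7·2870 + 3
11: 20093 = 11·1826 + 7
13: 20093 = 13·1545 + 8
17: 20093 = 17·1181 + 16
19: 20093 = 19·1057 + 10
23: 20093 = 23·873 + 14
29: 20093 = 29·692 + 25
31: 20093 = 31·648 + 5
37: 20093 = 37·543 + 2
41: 20093 = 41·490 + 3
43: 20093 = 43·467 + 12
47: 20093 = 47·427 + 24
53: 20093 = 53·379 + 6
59: 20093 = 59·340 + 33
61: 20093 = 61·329 + 24
67: 20093 = 67·299 + 60
71: 20093 = 71·283

71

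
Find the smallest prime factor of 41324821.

79

41324821 is odd.
Digit sum 25, not divisible by 3.
Ends in 1: not divisible by 5.
7: 41324821 = 7·5903545 + 6
11: 41324821 = 11·3756801 + 10
13: 41324821 = 13·3178832 + 5
17: 41324821 = 17·2430871 + 14
19: 41324821 = 19·2174990 + 11
23: 41324821 = 23·1796731 + 8
29: 41324821 = 29·1424993 + 24
31: 41324821 = 31·1333058 + 23
37: 41324821 = 37·1116887 + 2
41: 41324821 = 41·1007922 + 19
43: 41324821 = 43·961042 + 15
47: 41324821 = 47·879251 + 24
53: 41324821 = 53·779713 + 32
59: 41324821 = 59·700420 + 41
61: 41324821 = 61·677456 + 5
67: 41324821 = 67·616788 + 25
71: 41324821 = 71·582039 + 52
73: 41324821 = 73·566093 + 32
79: 41324821 = 79·523099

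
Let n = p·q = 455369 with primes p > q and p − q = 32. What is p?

691

Since p = q + 32, we have 455369 = q(q + 32), so q² + 32q − 455369 = 0.
Discriminant: 32² + 4·455369 = 1024 + 1821476 = 1822500; √1822500 = 1350.
q = (−32 + 1350)/2 = 659, and p = q + 32 = 691.
Check: 659 · 691 = 455369.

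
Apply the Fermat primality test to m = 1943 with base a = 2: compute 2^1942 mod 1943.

1430

2^1 ≡ 2 (mod 1943)
2^2 ≡ 2^2 = 4 ≡ 4 (mod 1943)
2^4 ≡ 4^2 = 16 ≡ 16 (mod 1943)
2^8 ≡ 16^2 = 256 ≡ 256 (mod 1943)
2^16 ≡ 256^2 = 65536 ≡ 1417 (mod 1943)
2^32 ≡ 1417^2 = 2007889 ≡ 770 (mod 1943)
2^64 ≡ 770^2 = 592900 ≡ 285 (mod 1943)
2^128 ≡ 285^2 = 81225 ≡ 1562 (mod 1943)
2^256 ≡ 1562^2 = 2439844 ≡ 1379 (mod 1943)
2^512 ≡ 1379^2 = 1901641 ≡ 1387 (mod 1943)
2^1024 ≡ 1387^2 = 1923769 ≡ 199 (mod 1943)
1942 = 1024 + 512 + 256 + 128 + 16 + 4 + 2 in binary powers of 2.
So 2^1942 ≡ 199 · 1387 · 1379 · 1562 · 1417 · 16 · 4 ≡ 1430 (mod 1943).
Since 1430 ≠ 1, base 2 is a Fermat witness: 1943 is composite.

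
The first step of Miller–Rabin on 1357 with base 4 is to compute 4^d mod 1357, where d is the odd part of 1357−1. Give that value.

312

1357 − 1 = 1356 = 2^2 · 339, so d = 339.
4^1 ≡ 4 (mod 1357)
4^2 ≡ 4^2 = 16 ≡ 16 (mod 1357)
4^4 ≡ 16^2 = 256 ≡ 256 (mod 1357)
4^8 ≡ 256^2 = 65536 ≡ 400 (mod 1357)
4^16 ≡ 400^2 = 160000 ≡ 1231 (mod 1357)
4^32 ≡ 1231^2 = 1515361 ≡ 949 (mod 1357)
4^64 ≡ 949^2 = 900601 ≡ 910 (mod 1357)
4^128 ≡ 910^2 = 828100 ≡ 330 (mod 1357)
4^256 ≡ 330^2 = 108900 ≡ 340 (mod 1357)
339 = 256 + 64 + 16 + 2 + 1 in binary powers of 2.
So 4^339 ≡ 340 · 910 · 1231 · 16 · 4 ≡ 312 (mod 1357).
Squaring chain: 312 → 997; never reaches −1, so base 4 is a Miller–Rabin witness that 1357 is composite.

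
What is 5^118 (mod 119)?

2

5^1 ≡ 5 (mod 119)
5^2 ≡ 5^2 = 25 ≡ 25 (mod 119)
5^4 ≡ 25^2 = 625 ≡ 30 (mod 119)
5^8 ≡ 30^2 = 900 ≡ 67 (mod 119)
5^16 ≡ 67^2 = 4489 ≡ 86 (mod 119)
5^32 ≡ 86^2 = 7396 ≡ 18 (mod 119)
5^64 ≡ 18^2 = 324 ≡ 86 (mod 119)
118 = 64 + 32 + 16 + 4 + 2 in binary powers of 2.
So 5^118 ≡ 86 · 18 · 86 · 30 · 25 ≡ 2 (mod 119).
Since 2 ≠ 1, base 5 is a Fermat witness: 119 is composite.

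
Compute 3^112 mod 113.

1

3^1 ≡ 3 (mod 113)
3^2 ≡ 3^2 = 9 ≡ 9 (mod 113)
3^4 ≡ 9^2 = 81 ≡ 81 (mod 113)
3^8 ≡ 81^2 = 6561 ≡ 7 (mod 113)
3^16 ≡ 7^2 = 49 ≡ 49 (mod 113)
3^32 ≡ 49^2 = 2401 ≡ 28 (mod 113)
3^64 ≡ 28^2 = 784 ≡ 106 (mod 113)
112 = 64 + 32 + 16 in binary powers of 2.
So 3^112 ≡ 106 · 28 · 49 ≡ 1 (mod 113).
Since the result is 1, base 3 gives no evidence that 113 is composite.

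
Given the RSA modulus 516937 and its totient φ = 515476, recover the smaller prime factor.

φ(n) = (p−1)(q−1) = n − (p+q) + 1, so p + q = 516937 − 515476 + 1 = 1462.
p and q are the roots of t² − 1462t + 516937 = 0.
Discriminant: 1462² − 4·516937 = 2137444 − 2067748 = 69696; √69696 = 264.
q = (1462 − 264)/2 = 599, p = (1462 + 264)/2 = 863.
Check: 599 · 863 = 516937.

599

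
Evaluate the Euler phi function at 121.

110

Factor: 121 = 11^2.
φ(121) = 11^1·(11−1) = 110.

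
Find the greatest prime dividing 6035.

71

6035 = 5 · 1207
1207 = 17 · 71
71 is prime.
So 6035 = 5 · 17 · 71; the largest prime factor is 71.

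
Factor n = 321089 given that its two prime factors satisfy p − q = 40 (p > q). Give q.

547

Since p = q + 40, we have 321089 = q(q + 40), so q² + 40q − 321089 = 0.
Discriminant: 40² + 4·321089 = 1600 + 1284356 = 1285956; √1285956 = 1134.
q = (−40 + 1134)/2 = 547, and p = q + 40 = 587.
Check: 547 · 587 = 321089.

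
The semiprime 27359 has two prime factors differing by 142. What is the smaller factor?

Since p = q + 142, we have 27359 = q(q + 142), so q² + 142q − 27359 = 0.
Discriminant: 142² + 4·27359 = 20164 + 109436 = 129600; √129600 = 360.
q = (−142 + 360)/2 = 109, and p = q + 142 = 251.
Check: 109 · 251 = 27359.

109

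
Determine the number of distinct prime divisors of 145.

145 = 5 · 29
145 = 5 · 29, which has 2 distinct prime factors.

2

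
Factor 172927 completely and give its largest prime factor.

89

172927 = 29 · 5963
5963 = 67 · 89
89 is prime.
So 172927 = 29 · 67 · 89; the largest prime factor is 89.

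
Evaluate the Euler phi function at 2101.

Factor: 2101 = 11 · 191.
φ(2101) = (11−1) · (191−1) = 10 · 190 = 1900.

1900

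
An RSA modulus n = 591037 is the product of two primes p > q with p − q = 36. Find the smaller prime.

751

Since p = q + 36, we have 591037 = q(q + 36), so q² + 36q − 591037 = 0.
Discriminant: 36² + 4·591037 = 1296 + 2364148 = 2365444; √2365444 = 1538.
q = (−36 + 1538)/2 = 751, and p = q + 36 = 787.
Check: 751 · 787 = 591037.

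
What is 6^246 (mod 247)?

64

6^1 ≡ 6 (mod 247)
6^2 ≡ 6^2 = 36 ≡ 36 (mod 247)
6^4 ≡ 36^2 = 1296 ≡ 61 (mod 247)
6^8 ≡ 61^2 = 3721 ≡ 16 (mod 247)
6^16 ≡ 16^2 = 256 ≡ 9 (mod 247)
6^32 ≡ 9^2 = 81 ≡ 81 (mod 247)
6^64 ≡ 81^2 = 6561 ≡ 139 (mod 247)
6^128 ≡ 139^2 = 19321 ≡ 55 (mod 247)
246 = 128 + 64 + 32 + 16 + 4 + 2 in binary powers of 2.
So 6^246 ≡ 55 · 139 · 81 · 9 · 61 · 36 ≡ 64 (mod 247).
Since 64 ≠ 1, base 6 is a Fermat witness: 247 is composite.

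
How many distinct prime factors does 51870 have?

6

51870 = 2 · 25935
25935 = 3 · 8645
8645 = 5 · 1729
1729 = 7 · 247
247 = 13 · 19
51870 = 2 · 3 · 5 · 7 · 13 · 19, which has 6 distinct prime factors.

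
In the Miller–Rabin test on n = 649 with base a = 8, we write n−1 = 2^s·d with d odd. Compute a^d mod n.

649 − 1 = 648 = 2^3 · 81, so d = 81.
8^1 ≡ 8 (mod 649)
8^2 ≡ 8^2 = 64 ≡ 64 (mod 649)
8^4 ≡ 64^2 = 4096 ≡ 202 (mod 649)
8^8 ≡ 202^2 = 40804 ≡ 566 (mod 649)
8^16 ≡ 566^2 = 320356 ≡ 399 (mod 649)
8^32 ≡ 399^2 = 159201 ≡ 196 (mod 649)
8^64 ≡ 196^2 = 38416 ≡ 125 (mod 649)
81 = 64 + 16 + 1 in binary powers of 2.
So 8^81 ≡ 125 · 399 · 8 ≡ 514 (mod 649).
Squaring chain: 514 → 53 → 213; never reaches −1, so base 8 is a Miller–Rabin witness that 649 is composite.

514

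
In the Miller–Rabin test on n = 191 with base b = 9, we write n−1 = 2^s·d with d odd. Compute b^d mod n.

191 − 1 = 190 = 2^1 · 95, so d = 95.
9^1 ≡ 9 (mod 191)
9^2 ≡ 9^2 = 81 ≡ 81 (mod 191)
9^4 ≡ 81^2 = 6561 ≡ 67 (mod 191)
9^8 ≡ 67^2 = 4489 ≡ 96 (mod 191)
9^16 ≡ 96^2 = 9216 ≡ 48 (mod 191)
9^32 ≡ 48^2 = 2304 ≡ 12 (mod 191)
9^64 ≡ 12^2 = 144 ≡ 144 (mod 191)
95 = 64 + 16 + 8 + 4 + 2 + 1 in binary powers of 2.
So 9^95 ≡ 144 · 48 · 96 · 67 · 81 · 9 ≡ 1 (mod 191).
Since 9^d ≡ 1 (mod 191), base 9 does not prove 191 composite.

1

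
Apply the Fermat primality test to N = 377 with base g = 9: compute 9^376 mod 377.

9^1 ≡ 9 (mod 377)
9^2 ≡ 9^2 = 81 ≡ 81 (mod 377)
9^4 ≡ 81^2 = 6561 ≡ 152 (mod 377)
9^8 ≡ 152^2 = 23104 ≡ 107 (mod 377)
9^16 ≡ 107^2 = 11449 ≡ 139 (mod 377)
9^32 ≡ 139^2 = 19321 ≡ 94 (mod 377)
9^64 ≡ 94^2 = 8836 ≡ 165 (mod 377)
9^128 ≡ 165^2 = 27225 ≡ 81 (mod 377)
9^256 ≡ 81^2 = 6561 ≡ 152 (mod 377)
376 = 256 + 64 + 32 + 16 + 8 in binary powers of 2.
So 9^376 ≡ 152 · 165 · 94 · 139 · 107 ≡ 256 (mod 377).
Since 256 ≠ 1, base 9 is a Fermat witness: 377 is composite.

256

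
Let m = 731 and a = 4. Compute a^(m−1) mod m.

16

4^1 ≡ 4 (mod 731)
4^2 ≡ 4^2 = 16 ≡ 16 (mod 731)
4^4 ≡ 16^2 = 256 ≡ 256 (mod 731)
4^8 ≡ 256^2 = 65536 ≡ 477 (mod 731)
4^16 ≡ 477^2 = 227529 ≡ 188 (mod 731)
4^32 ≡ 188^2 = 35344 ≡ 256 (mod 731)
4^64 ≡ 256^2 = 65536 ≡ 477 (mod 731)
4^128 ≡ 477^2 = 227529 ≡ 188 (mod 731)
4^256 ≡ 188^2 = 35344 ≡ 256 (mod 731)
4^512 ≡ 256^2 = 65536 ≡ 477 (mod 731)
730 = 512 + 128 + 64 + 16 + 8 + 2 in binary powers of 2.
So 4^730 ≡ 477 · 188 · 477 · 188 · 477 · 16 ≡ 16 (mod 731).
Since 16 ≠ 1, base 4 is a Fermat witness: 731 is composite.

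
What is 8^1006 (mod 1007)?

163

8^1 ≡ 8 (mod 1007)
8^2 ≡ 8^2 = 64 ≡ 64 (mod 1007)
8^4 ≡ 64^2 = 4096 ≡ 68 (mod 1007)
8^8 ≡ 68^2 = 4624 ≡ 596 (mod 1007)
8^16 ≡ 596^2 = 355216 ≡ 752 (mod 1007)
8^32 ≡ 752^2 = 565504 ≡ 577 (mod 1007)
8^64 ≡ 577^2 = 332929 ≡ 619 (mod 1007)
8^128 ≡ 619^2 = 383161 ≡ 501 (mod 1007)
8^256 ≡ 501^2 = 251001 ≡ 258 (mod 1007)
8^512 ≡ 258^2 = 66564 ≡ 102 (mod 1007)
1006 = 512 + 256 + 128 + 64 + 32 + 8 + 4 + 2 in binary powers of 2.
So 8^1006 ≡ 102 · 258 · 501 · 619 · 577 · 596 · 68 · 64 ≡ 163 (mod 1007).
Since 163 ≠ 1, base 8 is a Fermat witness: 1007 is composite.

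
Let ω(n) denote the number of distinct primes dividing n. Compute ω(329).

329 = 7 · 47
329 = 7 · 47, which has 2 distinct prime factors.

2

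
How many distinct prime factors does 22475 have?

22475 = 5^2 · 899
899 = 29 · 31
22475 = 5^2 · 29 · 31, which has 3 distinct prime factors.

3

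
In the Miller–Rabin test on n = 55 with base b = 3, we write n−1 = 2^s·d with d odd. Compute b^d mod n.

42

55 − 1 = 54 = 2^1 · 27, so d = 27.
3^1 ≡ 3 (mod 55)
3^2 ≡ 3^2 = 9 ≡ 9 (mod 55)
3^4 ≡ 9^2 = 81 ≡ 26 (mod 55)
3^8 ≡ 26^2 = 676 ≡ 16 (mod 55)
3^16 ≡ 16^2 = 256 ≡ 36 (mod 55)
27 = 16 + 8 + 2 + 1 in binary powers of 2.
So 3^27 ≡ 36 · 16 · 9 · 3 ≡ 42 (mod 55).
Squaring chain: 42; never reaches −1, so base 3 is a Miller–Rabin witness that 55 is composite.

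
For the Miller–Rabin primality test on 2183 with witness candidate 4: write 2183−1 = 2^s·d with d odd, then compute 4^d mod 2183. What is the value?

1760

2183 − 1 = 2182 = 2^1 · 1091, so d = 1091.
4^1 ≡ 4 (mod 2183)
4^2 ≡ 4^2 = 16 ≡ 16 (mod 2183)
4^4 ≡ 16^2 = 256 ≡ 256 (mod 2183)
4^8 ≡ 256^2 = 65536 ≡ 46 (mod 2183)
4^16 ≡ 46^2 = 2116 ≡ 2116 (mod 2183)
4^32 ≡ 2116^2 = 4477456 ≡ 123 (mod 2183)
4^64 ≡ 123^2 = 15129 ≡ 2031 (mod 2183)
4^128 ≡ 2031^2 = 4124961 ≡ 1274 (mod 2183)
4^256 ≡ 1274^2 = 1623076 ≡ 1107 (mod 2183)
4^512 ≡ 1107^2 = 1225449 ≡ 786 (mod 2183)
4^1024 ≡ 786^2 = 617796 ≡ 7 (mod 2183)
1091 = 1024 + 64 + 2 + 1 in binary powers of 2.
So 4^1091 ≡ 7 · 2031 · 16 · 4 ≡ 1760 (mod 2183).
Squaring chain: 1760; never reaches −1, so base 4 is a Miller–Rabin witness that 2183 is composite.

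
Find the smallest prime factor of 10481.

10481 is odd.
Digit sum 14, not divisible by 3.
Ends in 1: not divisible by 5.
7: 10481 = 7·1497 + 2
11: 10481 = 11·952 + 9
13: 10481 = 13·806 + 3
17: 10481 = 17·616 + 9
19: 10481 = 19·551 + 12
23: 10481 = 23·455 + 16
29: 10481 = 29·361 + 12
31: 10481 = 31·338 + 3
37: 10481 = 37·283 + 10
41: 10481 = 41·255 + 26
43: 10481 = 43·243 + 32
47: 10481 = 47·223

47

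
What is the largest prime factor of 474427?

474427 = 67 · 7081
7081 = 73 · 97
97 is prime.
So 474427 = 67 · 73 · 97; the largest prime factor is 97.

97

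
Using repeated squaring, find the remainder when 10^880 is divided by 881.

10^1 ≡ 10 (mod 881)
10^2 ≡ 10^2 = 100 ≡ 100 (mod 881)
10^4 ≡ 100^2 = 10000 ≡ 309 (mod 881)
10^8 ≡ 309^2 = 95481 ≡ 333 (mod 881)
10^16 ≡ 333^2 = 110889 ≡ 764 (mod 881)
10^32 ≡ 764^2 = 583696 ≡ 474 (mod 881)
10^64 ≡ 474^2 = 224676 ≡ 21 (mod 881)
10^128 ≡ 21^2 = 441 ≡ 441 (mod 881)
10^256 ≡ 441^2 = 194481 ≡ 661 (mod 881)
10^512 ≡ 661^2 = 436921 ≡ 826 (mod 881)
880 = 512 + 256 + 64 + 32 + 16 in binary powers of 2.
So 10^880 ≡ 826 · 661 · 21 · 474 · 764 ≡ 1 (mod 881).
Since the result is 1, base 10 gives no evidence that 881 is composite.

1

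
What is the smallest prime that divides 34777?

34777 is odd.
Digit sum 28, not divisible by 3.
Ends in 7: not divisible by 5.
7: 34777 = 7·4968 + 1
11: 34777 = 11·3161 + 6
13: 34777 = 13·2675 + 2
17: 34777 = 17·2045 + 12
19: 34777 = 19·1830 + 7
23: 34777 = 23·1512 + 1
29: 34777 = 29·1199 + 6
31: 34777 = 31·1121 + 26
37: 34777 = 37·939 + 34
41: 34777 = 41·848 + 9
43: 34777 = 43·808 + 33
47: 34777 = 47·739 + 44
53: 34777 = 53·656 + 9
59: 34777 = 59·589 + 26
61: 34777 = 61·570 + 7
67: 34777 = 67·519 + 4
71: 34777 = 71·489 + 58
73: 34777 = 73·476 + 29
79: 34777 = 79·440 + 17
83: 34777 = 83·419

83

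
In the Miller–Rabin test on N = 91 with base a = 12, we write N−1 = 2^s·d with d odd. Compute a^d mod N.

91 − 1 = 90 = 2^1 · 45, so d = 45.
12^1 ≡ 12 (mod 91)
12^2 ≡ 12^2 = 144 ≡ 53 (mod 91)
12^4 ≡ 53^2 = 2809 ≡ 79 (mod 91)
12^8 ≡ 79^2 = 6241 ≡ 53 (mod 91)
12^16 ≡ 53^2 = 2809 ≡ 79 (mod 91)
12^32 ≡ 79^2 = 6241 ≡ 53 (mod 91)
45 = 32 + 8 + 4 + 1 in binary powers of 2.
So 12^45 ≡ 53 · 53 · 79 · 12 ≡ 90 (mod 91).
Since 12^d ≡ 90 (mod 91), base 12 does not prove 91 composite.

90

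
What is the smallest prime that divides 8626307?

97

8626307 is odd.
Digit sum 32, not divisible by 3.
Ends in 7: not divisible by 5.
7: 8626307 = 7·1232329 + 4
11: 8626307 = 11·784209 + 8
13: 8626307 = 13·663562 + 1
17: 8626307 = 17·507429 + 14
19: 8626307 = 19·454016 + 3
23: 8626307 = 23·375056 + 19
29: 8626307 = 29·297458 + 25
31: 8626307 = 31·278267 + 30
37: 8626307 = 37·233143 + 16
41: 8626307 = 41·210397 + 30
43: 8626307 = 43·200611 + 34
47: 8626307 = 47·183538 + 21
53: 8626307 = 53·162760 + 27
59: 8626307 = 59·146208 + 35
61: 8626307 = 61·141414 + 53
67: 8626307 = 67·128750 + 57
71: 8626307 = 71·121497 + 20
73: 8626307 = 73·118168 + 43
79: 8626307 = 79·109193 + 60
83: 8626307 = 83·103931 + 34
89: 8626307 = 89·96924 + 71
97: 8626307 = 97·88931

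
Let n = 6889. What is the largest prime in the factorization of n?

6889 = 83 · 83
83 = 83 · 1
So 6889 = 83^2; the largest prime factor is 83.

83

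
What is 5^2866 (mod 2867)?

544

5^1 ≡ 5 (mod 2867)
5^2 ≡ 5^2 = 25 ≡ 25 (mod 2867)
5^4 ≡ 25^2 = 625 ≡ 625 (mod 2867)
5^8 ≡ 625^2 = 390625 ≡ 713 (mod 2867)
5^16 ≡ 713^2 = 508369 ≡ 910 (mod 2867)
5^32 ≡ 910^2 = 828100 ≡ 2404 (mod 2867)
5^64 ≡ 2404^2 = 5779216 ≡ 2211 (mod 2867)
5^128 ≡ 2211^2 = 4888521 ≡ 286 (mod 2867)
5^256 ≡ 286^2 = 81796 ≡ 1520 (mod 2867)
5^512 ≡ 1520^2 = 2310400 ≡ 2465 (mod 2867)
5^1024 ≡ 2465^2 = 6076225 ≡ 1052 (mod 2867)
5^2048 ≡ 1052^2 = 1106704 ≡ 42 (mod 2867)
2866 = 2048 + 512 + 256 + 32 + 16 + 2 in binary powers of 2.
So 5^2866 ≡ 42 · 2465 · 1520 · 2404 · 910 · 25 ≡ 544 (mod 2867).
Since 544 ≠ 1, base 5 is a Fermat witness: 2867 is composite.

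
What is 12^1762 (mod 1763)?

12^1 ≡ 12 (mod 1763)
12^2 ≡ 12^2 = 144 ≡ 144 (mod 1763)
12^4 ≡ 144^2 = 20736 ≡ 1343 (mod 1763)
12^8 ≡ 1343^2 = 1803649 ≡ 100 (mod 1763)
12^16 ≡ 100^2 = 10000 ≡ 1185 (mod 1763)
12^32 ≡ 1185^2 = 1404225 ≡ 877 (mod 1763)
12^64 ≡ 877^2 = 769129 ≡ 461 (mod 1763)
12^128 ≡ 461^2 = 212521 ≡ 961 (mod 1763)
12^256 ≡ 961^2 = 923521 ≡ 1472 (mod 1763)
12^512 ≡ 1472^2 = 2166784 ≡ 57 (mod 1763)
12^1024 ≡ 57^2 = 3249 ≡ 1486 (mod 1763)
1762 = 1024 + 512 + 128 + 64 + 32 + 2 in binary powers of 2.
So 12^1762 ≡ 1486 · 57 · 961 · 461 · 877 · 144 ≡ 1743 (mod 1763).
Since 1743 ≠ 1, base 12 is a Fermat witness: 1763 is composite.

1743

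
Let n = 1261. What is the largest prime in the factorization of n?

97

1261 = 13 · 97
97 is prime.
So 1261 = 13 · 97; the largest prime factor is 97.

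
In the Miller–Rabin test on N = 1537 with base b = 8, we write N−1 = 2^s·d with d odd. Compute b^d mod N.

512

1537 − 1 = 1536 = 2^9 · 3, so d = 3.
8^1 ≡ 8 (mod 1537)
8^2 ≡ 8^2 = 64 ≡ 64 (mod 1537)
3 = 2 + 1 in binary powers of 2.
So 8^3 ≡ 64 · 8 ≡ 512 (mod 1537).
Squaring chain: 512 → 854 → 778 → 1243 → 364 → 314 → 228 → 1263 → 1300; never reaches −1, so base 8 is a Miller–Rabin witness that 1537 is composite.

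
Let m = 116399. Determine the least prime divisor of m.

116399 is odd.
Digit sum 29, not divisible by 3.
Ends in 9: not divisible by 5.
7: 116399 = 7·16628 + 3
11: 116399 = 11·10581 + 8
13: 116399 = 13·8953 + 10
17: 116399 = 17·6847

17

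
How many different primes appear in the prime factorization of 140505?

140505 = 3 · 46835
46835 = 5 · 9367
9367 = 17 · 551
551 = 19 · 29
140505 = 3 · 5 · 17 · 19 · 29, which has 5 distinct prime factors.

5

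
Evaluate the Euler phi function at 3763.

Factor: 3763 = 53 · 71.
φ(3763) = (53−1) · (71−1) = 52 · 70 = 3640.

3640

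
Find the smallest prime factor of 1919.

19

1919 is odd.
Digit sum 20, not divisible by 3.
Ends in 9: not divisible by 5.
7: 1919 = 7·274 + 1
11: 1919 = 11·174 + 5
13: 1919 = 13·147 + 8
17: 1919 = 17·112 + 15
19: 1919 = 19·101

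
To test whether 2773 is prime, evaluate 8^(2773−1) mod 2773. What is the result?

8^1 ≡ 8 (mod 2773)
8^2 ≡ 8^2 = 64 ≡ 64 (mod 2773)
8^4 ≡ 64^2 = 4096 ≡ 1323 (mod 2773)
8^8 ≡ 1323^2 = 1750329 ≡ 566 (mod 2773)
8^16 ≡ 566^2 = 320356 ≡ 1461 (mod 2773)
8^32 ≡ 1461^2 = 2134521 ≡ 2084 (mod 2773)
8^64 ≡ 2084^2 = 4343056 ≡ 538 (mod 2773)
8^128 ≡ 538^2 = 289444 ≡ 1052 (mod 2773)
8^256 ≡ 1052^2 = 1106704 ≡ 277 (mod 2773)
8^512 ≡ 277^2 = 76729 ≡ 1858 (mod 2773)
8^1024 ≡ 1858^2 = 3452164 ≡ 2552 (mod 2773)
8^2048 ≡ 2552^2 = 6512704 ≡ 1700 (mod 2773)
2772 = 2048 + 512 + 128 + 64 + 16 + 4 in binary powers of 2.
So 8^2772 ≡ 1700 · 1858 · 1052 · 538 · 1461 · 1323 ≡ 1941 (mod 2773).
Since 1941 ≠ 1, base 8 is a Fermat witness: 2773 is composite.

1941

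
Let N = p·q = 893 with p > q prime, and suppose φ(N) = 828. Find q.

19

φ(n) = (p−1)(q−1) = n − (p+q) + 1, so p + q = 893 − 828 + 1 = 66.
p and q are the roots of t² − 66t + 893 = 0.
Discriminant: 66² − 4·893 = 4356 − 3572 = 784; √784 = 28.
q = (66 − 28)/2 = 19, p = (66 + 28)/2 = 47.
Check: 19 · 47 = 893.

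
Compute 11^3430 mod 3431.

11^1 ≡ 11 (mod 3431)
11^2 ≡ 11^2 = 121 ≡ 121 (mod 3431)
11^4 ≡ 121^2 = 14641 ≡ 917 (mod 3431)
11^8 ≡ 917^2 = 840889 ≡ 294 (mod 3431)
11^16 ≡ 294^2 = 86436 ≡ 661 (mod 3431)
11^32 ≡ 661^2 = 436921 ≡ 1184 (mod 3431)
11^64 ≡ 1184^2 = 1401856 ≡ 2008 (mod 3431)
11^128 ≡ 2008^2 = 4032064 ≡ 639 (mod 3431)
11^256 ≡ 639^2 = 408321 ≡ 32 (mod 3431)
11^512 ≡ 32^2 = 1024 ≡ 1024 (mod 3431)
11^1024 ≡ 1024^2 = 1048576 ≡ 2121 (mod 3431)
11^2048 ≡ 2121^2 = 4498641 ≡ 600 (mod 3431)
3430 = 2048 + 1024 + 256 + 64 + 32 + 4 + 2 in binary powers of 2.
So 11^3430 ≡ 600 · 2121 · 32 · 2008 · 1184 · 917 · 121 ≡ 1583 (mod 3431).
Since 1583 ≠ 1, base 11 is a Fermat witness: 3431 is composite.

1583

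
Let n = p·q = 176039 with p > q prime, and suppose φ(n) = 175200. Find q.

φ(n) = (p−1)(q−1) = n − (p+q) + 1, so p + q = 176039 − 175200 + 1 = 840.
p and q are the roots of t² − 840t + 176039 = 0.
Discriminant: 840² − 4·176039 = 705600 − 704156 = 1444; √1444 = 38.
q = (840 − 38)/2 = 401, p = (840 + 38)/2 = 439.
Check: 401 · 439 = 176039.

401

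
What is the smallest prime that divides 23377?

23377 is odd.
Digit sum 22, not divisible by 3.
Ends in 7: not divisible by 5.
7: 23377 = 7·3339 + 4
11: 23377 = 11·2125 + 2
13: 23377 = 13·1798 + 3
17: 23377 = 17·1375 + 2
19: 23377 = 19·1230 + 7
23: 23377 = 23·1016 + 9
29: 23377 = 29·806 + 3
31: 23377 = 31·754 + 3
37: 23377 = 37·631 + 30
41: 23377 = 41·570 + 7
43: 23377 = 43·543 + 28
47: 23377 = 47·497 + 18
53: 23377 = 53·441 + 4
59: 23377 = 59·396 + 13
61: 23377 = 61·383 + 14
67: 23377 = 67·348 + 61
71: 23377 = 71·329 + 18
73: 23377 = 73·320 + 17
79: 23377 = 79·295 + 72
83: 23377 = 83·281 + 54
89: 23377 = 89·262 + 59
97: 23377 = 97·241

97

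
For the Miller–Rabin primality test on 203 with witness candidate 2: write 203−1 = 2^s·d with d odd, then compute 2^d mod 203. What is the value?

137

203 − 1 = 202 = 2^1 · 101, so d = 101.
2^1 ≡ 2 (mod 203)
2^2 ≡ 2^2 = 4 ≡ 4 (mod 203)
2^4 ≡ 4^2 = 16 ≡ 16 (mod 203)
2^8 ≡ 16^2 = 256 ≡ 53 (mod 203)
2^16 ≡ 53^2 = 2809 ≡ 170 (mod 203)
2^32 ≡ 170^2 = 28900 ≡ 74 (mod 203)
2^64 ≡ 74^2 = 5476 ≡ 198 (mod 203)
101 = 64 + 32 + 4 + 1 in binary powers of 2.
So 2^101 ≡ 198 · 74 · 16 · 2 ≡ 137 (mod 203).
Squaring chain: 137; never reaches −1, so base 2 is a Miller–Rabin witness that 203 is composite.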